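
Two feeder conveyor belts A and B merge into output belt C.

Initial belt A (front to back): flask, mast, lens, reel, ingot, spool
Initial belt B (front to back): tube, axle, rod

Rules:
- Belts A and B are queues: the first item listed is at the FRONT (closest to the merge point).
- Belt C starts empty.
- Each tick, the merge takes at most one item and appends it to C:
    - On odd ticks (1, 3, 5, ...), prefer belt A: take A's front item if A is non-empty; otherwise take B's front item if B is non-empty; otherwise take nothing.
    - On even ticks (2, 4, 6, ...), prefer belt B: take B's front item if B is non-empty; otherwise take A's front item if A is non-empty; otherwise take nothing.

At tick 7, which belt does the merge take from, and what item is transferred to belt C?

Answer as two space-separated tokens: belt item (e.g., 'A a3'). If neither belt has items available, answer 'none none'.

Answer: A reel

Derivation:
Tick 1: prefer A, take flask from A; A=[mast,lens,reel,ingot,spool] B=[tube,axle,rod] C=[flask]
Tick 2: prefer B, take tube from B; A=[mast,lens,reel,ingot,spool] B=[axle,rod] C=[flask,tube]
Tick 3: prefer A, take mast from A; A=[lens,reel,ingot,spool] B=[axle,rod] C=[flask,tube,mast]
Tick 4: prefer B, take axle from B; A=[lens,reel,ingot,spool] B=[rod] C=[flask,tube,mast,axle]
Tick 5: prefer A, take lens from A; A=[reel,ingot,spool] B=[rod] C=[flask,tube,mast,axle,lens]
Tick 6: prefer B, take rod from B; A=[reel,ingot,spool] B=[-] C=[flask,tube,mast,axle,lens,rod]
Tick 7: prefer A, take reel from A; A=[ingot,spool] B=[-] C=[flask,tube,mast,axle,lens,rod,reel]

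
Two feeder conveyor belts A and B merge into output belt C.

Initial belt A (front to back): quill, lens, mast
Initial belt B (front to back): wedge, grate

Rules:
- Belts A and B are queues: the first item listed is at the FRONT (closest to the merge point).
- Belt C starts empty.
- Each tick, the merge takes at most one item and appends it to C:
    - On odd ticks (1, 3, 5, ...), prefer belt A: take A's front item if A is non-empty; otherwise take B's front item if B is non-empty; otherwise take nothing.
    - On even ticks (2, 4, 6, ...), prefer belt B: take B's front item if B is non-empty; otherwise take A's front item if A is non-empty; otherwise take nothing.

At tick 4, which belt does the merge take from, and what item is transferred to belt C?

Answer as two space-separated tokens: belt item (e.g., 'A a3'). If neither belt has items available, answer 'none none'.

Answer: B grate

Derivation:
Tick 1: prefer A, take quill from A; A=[lens,mast] B=[wedge,grate] C=[quill]
Tick 2: prefer B, take wedge from B; A=[lens,mast] B=[grate] C=[quill,wedge]
Tick 3: prefer A, take lens from A; A=[mast] B=[grate] C=[quill,wedge,lens]
Tick 4: prefer B, take grate from B; A=[mast] B=[-] C=[quill,wedge,lens,grate]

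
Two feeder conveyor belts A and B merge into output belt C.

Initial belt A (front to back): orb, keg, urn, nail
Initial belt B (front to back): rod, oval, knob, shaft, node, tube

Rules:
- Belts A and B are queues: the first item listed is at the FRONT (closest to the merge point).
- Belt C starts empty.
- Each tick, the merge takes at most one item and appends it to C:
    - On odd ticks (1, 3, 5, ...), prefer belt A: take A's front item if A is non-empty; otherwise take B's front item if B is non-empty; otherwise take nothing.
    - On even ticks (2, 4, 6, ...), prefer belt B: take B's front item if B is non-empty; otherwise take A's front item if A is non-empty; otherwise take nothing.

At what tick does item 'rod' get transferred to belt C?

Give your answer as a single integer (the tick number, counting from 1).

Tick 1: prefer A, take orb from A; A=[keg,urn,nail] B=[rod,oval,knob,shaft,node,tube] C=[orb]
Tick 2: prefer B, take rod from B; A=[keg,urn,nail] B=[oval,knob,shaft,node,tube] C=[orb,rod]

Answer: 2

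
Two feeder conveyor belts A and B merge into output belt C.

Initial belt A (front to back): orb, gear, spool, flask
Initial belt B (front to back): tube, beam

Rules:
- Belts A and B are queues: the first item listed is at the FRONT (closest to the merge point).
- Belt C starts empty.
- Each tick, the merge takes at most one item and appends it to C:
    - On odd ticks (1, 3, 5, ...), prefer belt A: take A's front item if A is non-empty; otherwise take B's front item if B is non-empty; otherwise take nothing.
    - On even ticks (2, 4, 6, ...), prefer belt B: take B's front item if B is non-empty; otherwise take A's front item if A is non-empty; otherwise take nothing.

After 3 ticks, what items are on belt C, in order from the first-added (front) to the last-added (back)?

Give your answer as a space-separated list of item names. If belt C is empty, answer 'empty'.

Tick 1: prefer A, take orb from A; A=[gear,spool,flask] B=[tube,beam] C=[orb]
Tick 2: prefer B, take tube from B; A=[gear,spool,flask] B=[beam] C=[orb,tube]
Tick 3: prefer A, take gear from A; A=[spool,flask] B=[beam] C=[orb,tube,gear]

Answer: orb tube gear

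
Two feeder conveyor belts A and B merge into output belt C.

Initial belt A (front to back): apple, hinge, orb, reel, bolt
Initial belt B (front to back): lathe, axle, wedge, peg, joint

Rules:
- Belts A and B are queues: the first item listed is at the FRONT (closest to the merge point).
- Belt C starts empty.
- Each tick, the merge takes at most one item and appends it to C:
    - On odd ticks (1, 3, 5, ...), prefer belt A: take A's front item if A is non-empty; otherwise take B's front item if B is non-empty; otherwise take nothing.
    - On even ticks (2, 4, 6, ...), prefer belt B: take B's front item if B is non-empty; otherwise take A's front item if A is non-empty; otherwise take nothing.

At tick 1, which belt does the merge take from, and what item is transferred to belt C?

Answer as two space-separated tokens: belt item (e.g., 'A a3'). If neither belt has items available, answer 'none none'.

Answer: A apple

Derivation:
Tick 1: prefer A, take apple from A; A=[hinge,orb,reel,bolt] B=[lathe,axle,wedge,peg,joint] C=[apple]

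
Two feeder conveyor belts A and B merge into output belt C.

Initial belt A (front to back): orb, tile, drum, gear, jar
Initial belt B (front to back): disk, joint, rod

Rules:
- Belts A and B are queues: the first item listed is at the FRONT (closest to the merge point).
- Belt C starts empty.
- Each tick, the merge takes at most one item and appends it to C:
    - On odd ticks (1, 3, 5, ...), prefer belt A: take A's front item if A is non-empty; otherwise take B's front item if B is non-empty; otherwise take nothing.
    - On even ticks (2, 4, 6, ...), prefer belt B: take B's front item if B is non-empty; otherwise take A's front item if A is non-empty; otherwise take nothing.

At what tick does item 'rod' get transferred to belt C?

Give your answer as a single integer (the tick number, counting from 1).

Tick 1: prefer A, take orb from A; A=[tile,drum,gear,jar] B=[disk,joint,rod] C=[orb]
Tick 2: prefer B, take disk from B; A=[tile,drum,gear,jar] B=[joint,rod] C=[orb,disk]
Tick 3: prefer A, take tile from A; A=[drum,gear,jar] B=[joint,rod] C=[orb,disk,tile]
Tick 4: prefer B, take joint from B; A=[drum,gear,jar] B=[rod] C=[orb,disk,tile,joint]
Tick 5: prefer A, take drum from A; A=[gear,jar] B=[rod] C=[orb,disk,tile,joint,drum]
Tick 6: prefer B, take rod from B; A=[gear,jar] B=[-] C=[orb,disk,tile,joint,drum,rod]

Answer: 6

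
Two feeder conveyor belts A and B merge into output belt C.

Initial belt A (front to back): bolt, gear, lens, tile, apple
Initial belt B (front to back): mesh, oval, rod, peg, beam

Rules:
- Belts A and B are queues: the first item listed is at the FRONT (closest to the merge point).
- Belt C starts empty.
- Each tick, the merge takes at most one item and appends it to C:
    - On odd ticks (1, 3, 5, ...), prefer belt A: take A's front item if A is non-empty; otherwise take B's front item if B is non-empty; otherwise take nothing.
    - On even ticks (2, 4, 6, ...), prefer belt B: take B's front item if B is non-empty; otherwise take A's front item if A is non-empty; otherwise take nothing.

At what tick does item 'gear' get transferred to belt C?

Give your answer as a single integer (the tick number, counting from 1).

Tick 1: prefer A, take bolt from A; A=[gear,lens,tile,apple] B=[mesh,oval,rod,peg,beam] C=[bolt]
Tick 2: prefer B, take mesh from B; A=[gear,lens,tile,apple] B=[oval,rod,peg,beam] C=[bolt,mesh]
Tick 3: prefer A, take gear from A; A=[lens,tile,apple] B=[oval,rod,peg,beam] C=[bolt,mesh,gear]

Answer: 3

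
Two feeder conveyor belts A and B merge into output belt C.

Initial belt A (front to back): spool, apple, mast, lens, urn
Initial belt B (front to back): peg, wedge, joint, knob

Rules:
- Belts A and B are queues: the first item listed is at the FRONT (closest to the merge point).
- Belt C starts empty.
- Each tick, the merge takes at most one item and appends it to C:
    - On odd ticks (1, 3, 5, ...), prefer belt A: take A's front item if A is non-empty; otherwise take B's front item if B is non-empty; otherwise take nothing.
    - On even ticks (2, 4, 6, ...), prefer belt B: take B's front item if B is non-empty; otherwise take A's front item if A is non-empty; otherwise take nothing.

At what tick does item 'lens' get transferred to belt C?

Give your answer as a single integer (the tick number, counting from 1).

Tick 1: prefer A, take spool from A; A=[apple,mast,lens,urn] B=[peg,wedge,joint,knob] C=[spool]
Tick 2: prefer B, take peg from B; A=[apple,mast,lens,urn] B=[wedge,joint,knob] C=[spool,peg]
Tick 3: prefer A, take apple from A; A=[mast,lens,urn] B=[wedge,joint,knob] C=[spool,peg,apple]
Tick 4: prefer B, take wedge from B; A=[mast,lens,urn] B=[joint,knob] C=[spool,peg,apple,wedge]
Tick 5: prefer A, take mast from A; A=[lens,urn] B=[joint,knob] C=[spool,peg,apple,wedge,mast]
Tick 6: prefer B, take joint from B; A=[lens,urn] B=[knob] C=[spool,peg,apple,wedge,mast,joint]
Tick 7: prefer A, take lens from A; A=[urn] B=[knob] C=[spool,peg,apple,wedge,mast,joint,lens]

Answer: 7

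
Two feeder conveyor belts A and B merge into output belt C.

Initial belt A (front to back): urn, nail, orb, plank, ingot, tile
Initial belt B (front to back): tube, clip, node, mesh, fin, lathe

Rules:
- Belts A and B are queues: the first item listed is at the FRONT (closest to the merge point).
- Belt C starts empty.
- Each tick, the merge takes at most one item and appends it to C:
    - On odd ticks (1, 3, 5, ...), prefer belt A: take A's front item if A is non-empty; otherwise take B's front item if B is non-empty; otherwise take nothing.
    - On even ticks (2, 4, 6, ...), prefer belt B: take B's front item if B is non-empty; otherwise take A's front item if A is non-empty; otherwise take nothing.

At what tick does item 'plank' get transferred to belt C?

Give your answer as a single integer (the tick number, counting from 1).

Tick 1: prefer A, take urn from A; A=[nail,orb,plank,ingot,tile] B=[tube,clip,node,mesh,fin,lathe] C=[urn]
Tick 2: prefer B, take tube from B; A=[nail,orb,plank,ingot,tile] B=[clip,node,mesh,fin,lathe] C=[urn,tube]
Tick 3: prefer A, take nail from A; A=[orb,plank,ingot,tile] B=[clip,node,mesh,fin,lathe] C=[urn,tube,nail]
Tick 4: prefer B, take clip from B; A=[orb,plank,ingot,tile] B=[node,mesh,fin,lathe] C=[urn,tube,nail,clip]
Tick 5: prefer A, take orb from A; A=[plank,ingot,tile] B=[node,mesh,fin,lathe] C=[urn,tube,nail,clip,orb]
Tick 6: prefer B, take node from B; A=[plank,ingot,tile] B=[mesh,fin,lathe] C=[urn,tube,nail,clip,orb,node]
Tick 7: prefer A, take plank from A; A=[ingot,tile] B=[mesh,fin,lathe] C=[urn,tube,nail,clip,orb,node,plank]

Answer: 7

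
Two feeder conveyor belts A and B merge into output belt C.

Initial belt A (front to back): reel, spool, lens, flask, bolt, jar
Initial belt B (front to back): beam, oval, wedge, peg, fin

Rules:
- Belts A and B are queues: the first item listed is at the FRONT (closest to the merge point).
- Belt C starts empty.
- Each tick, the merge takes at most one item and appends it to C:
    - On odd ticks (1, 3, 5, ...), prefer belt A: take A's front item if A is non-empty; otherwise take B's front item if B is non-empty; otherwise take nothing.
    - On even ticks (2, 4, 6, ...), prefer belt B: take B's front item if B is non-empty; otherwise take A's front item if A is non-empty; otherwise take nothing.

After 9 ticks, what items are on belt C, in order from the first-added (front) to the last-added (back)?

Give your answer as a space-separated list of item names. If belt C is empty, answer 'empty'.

Tick 1: prefer A, take reel from A; A=[spool,lens,flask,bolt,jar] B=[beam,oval,wedge,peg,fin] C=[reel]
Tick 2: prefer B, take beam from B; A=[spool,lens,flask,bolt,jar] B=[oval,wedge,peg,fin] C=[reel,beam]
Tick 3: prefer A, take spool from A; A=[lens,flask,bolt,jar] B=[oval,wedge,peg,fin] C=[reel,beam,spool]
Tick 4: prefer B, take oval from B; A=[lens,flask,bolt,jar] B=[wedge,peg,fin] C=[reel,beam,spool,oval]
Tick 5: prefer A, take lens from A; A=[flask,bolt,jar] B=[wedge,peg,fin] C=[reel,beam,spool,oval,lens]
Tick 6: prefer B, take wedge from B; A=[flask,bolt,jar] B=[peg,fin] C=[reel,beam,spool,oval,lens,wedge]
Tick 7: prefer A, take flask from A; A=[bolt,jar] B=[peg,fin] C=[reel,beam,spool,oval,lens,wedge,flask]
Tick 8: prefer B, take peg from B; A=[bolt,jar] B=[fin] C=[reel,beam,spool,oval,lens,wedge,flask,peg]
Tick 9: prefer A, take bolt from A; A=[jar] B=[fin] C=[reel,beam,spool,oval,lens,wedge,flask,peg,bolt]

Answer: reel beam spool oval lens wedge flask peg bolt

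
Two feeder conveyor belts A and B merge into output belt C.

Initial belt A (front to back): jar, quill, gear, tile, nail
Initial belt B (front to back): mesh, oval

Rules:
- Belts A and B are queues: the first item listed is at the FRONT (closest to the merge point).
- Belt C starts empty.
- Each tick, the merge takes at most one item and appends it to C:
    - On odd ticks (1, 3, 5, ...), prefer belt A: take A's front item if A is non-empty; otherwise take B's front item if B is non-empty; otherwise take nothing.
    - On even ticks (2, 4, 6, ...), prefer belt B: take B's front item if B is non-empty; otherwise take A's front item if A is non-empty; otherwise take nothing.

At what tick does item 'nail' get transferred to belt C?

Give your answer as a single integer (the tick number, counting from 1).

Answer: 7

Derivation:
Tick 1: prefer A, take jar from A; A=[quill,gear,tile,nail] B=[mesh,oval] C=[jar]
Tick 2: prefer B, take mesh from B; A=[quill,gear,tile,nail] B=[oval] C=[jar,mesh]
Tick 3: prefer A, take quill from A; A=[gear,tile,nail] B=[oval] C=[jar,mesh,quill]
Tick 4: prefer B, take oval from B; A=[gear,tile,nail] B=[-] C=[jar,mesh,quill,oval]
Tick 5: prefer A, take gear from A; A=[tile,nail] B=[-] C=[jar,mesh,quill,oval,gear]
Tick 6: prefer B, take tile from A; A=[nail] B=[-] C=[jar,mesh,quill,oval,gear,tile]
Tick 7: prefer A, take nail from A; A=[-] B=[-] C=[jar,mesh,quill,oval,gear,tile,nail]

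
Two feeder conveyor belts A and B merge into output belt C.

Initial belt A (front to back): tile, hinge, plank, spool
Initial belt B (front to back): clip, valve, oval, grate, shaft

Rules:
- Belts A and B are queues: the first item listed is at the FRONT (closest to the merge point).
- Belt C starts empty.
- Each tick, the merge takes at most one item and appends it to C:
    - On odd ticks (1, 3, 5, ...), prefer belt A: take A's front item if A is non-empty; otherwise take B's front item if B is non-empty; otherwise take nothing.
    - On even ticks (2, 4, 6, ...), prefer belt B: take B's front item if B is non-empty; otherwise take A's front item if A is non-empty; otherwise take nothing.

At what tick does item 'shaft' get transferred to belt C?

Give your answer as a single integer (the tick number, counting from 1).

Answer: 9

Derivation:
Tick 1: prefer A, take tile from A; A=[hinge,plank,spool] B=[clip,valve,oval,grate,shaft] C=[tile]
Tick 2: prefer B, take clip from B; A=[hinge,plank,spool] B=[valve,oval,grate,shaft] C=[tile,clip]
Tick 3: prefer A, take hinge from A; A=[plank,spool] B=[valve,oval,grate,shaft] C=[tile,clip,hinge]
Tick 4: prefer B, take valve from B; A=[plank,spool] B=[oval,grate,shaft] C=[tile,clip,hinge,valve]
Tick 5: prefer A, take plank from A; A=[spool] B=[oval,grate,shaft] C=[tile,clip,hinge,valve,plank]
Tick 6: prefer B, take oval from B; A=[spool] B=[grate,shaft] C=[tile,clip,hinge,valve,plank,oval]
Tick 7: prefer A, take spool from A; A=[-] B=[grate,shaft] C=[tile,clip,hinge,valve,plank,oval,spool]
Tick 8: prefer B, take grate from B; A=[-] B=[shaft] C=[tile,clip,hinge,valve,plank,oval,spool,grate]
Tick 9: prefer A, take shaft from B; A=[-] B=[-] C=[tile,clip,hinge,valve,plank,oval,spool,grate,shaft]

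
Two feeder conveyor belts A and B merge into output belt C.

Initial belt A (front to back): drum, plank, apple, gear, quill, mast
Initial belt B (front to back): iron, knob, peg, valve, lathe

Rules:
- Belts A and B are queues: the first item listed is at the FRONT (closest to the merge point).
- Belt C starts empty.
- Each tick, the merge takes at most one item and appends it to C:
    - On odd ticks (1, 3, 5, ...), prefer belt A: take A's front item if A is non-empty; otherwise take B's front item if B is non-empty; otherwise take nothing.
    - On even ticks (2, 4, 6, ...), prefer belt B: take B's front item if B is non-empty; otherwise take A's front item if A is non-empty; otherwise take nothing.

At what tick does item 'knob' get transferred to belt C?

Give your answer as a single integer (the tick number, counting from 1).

Tick 1: prefer A, take drum from A; A=[plank,apple,gear,quill,mast] B=[iron,knob,peg,valve,lathe] C=[drum]
Tick 2: prefer B, take iron from B; A=[plank,apple,gear,quill,mast] B=[knob,peg,valve,lathe] C=[drum,iron]
Tick 3: prefer A, take plank from A; A=[apple,gear,quill,mast] B=[knob,peg,valve,lathe] C=[drum,iron,plank]
Tick 4: prefer B, take knob from B; A=[apple,gear,quill,mast] B=[peg,valve,lathe] C=[drum,iron,plank,knob]

Answer: 4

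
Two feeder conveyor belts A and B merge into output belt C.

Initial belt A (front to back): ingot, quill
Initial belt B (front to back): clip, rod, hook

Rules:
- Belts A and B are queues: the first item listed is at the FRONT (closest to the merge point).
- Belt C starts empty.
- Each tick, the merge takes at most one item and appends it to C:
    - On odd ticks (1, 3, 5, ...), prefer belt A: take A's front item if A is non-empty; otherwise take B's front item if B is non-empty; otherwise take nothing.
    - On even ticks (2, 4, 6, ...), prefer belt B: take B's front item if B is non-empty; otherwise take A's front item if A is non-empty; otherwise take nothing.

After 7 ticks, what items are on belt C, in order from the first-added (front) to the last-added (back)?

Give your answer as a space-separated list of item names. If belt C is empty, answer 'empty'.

Tick 1: prefer A, take ingot from A; A=[quill] B=[clip,rod,hook] C=[ingot]
Tick 2: prefer B, take clip from B; A=[quill] B=[rod,hook] C=[ingot,clip]
Tick 3: prefer A, take quill from A; A=[-] B=[rod,hook] C=[ingot,clip,quill]
Tick 4: prefer B, take rod from B; A=[-] B=[hook] C=[ingot,clip,quill,rod]
Tick 5: prefer A, take hook from B; A=[-] B=[-] C=[ingot,clip,quill,rod,hook]
Tick 6: prefer B, both empty, nothing taken; A=[-] B=[-] C=[ingot,clip,quill,rod,hook]
Tick 7: prefer A, both empty, nothing taken; A=[-] B=[-] C=[ingot,clip,quill,rod,hook]

Answer: ingot clip quill rod hook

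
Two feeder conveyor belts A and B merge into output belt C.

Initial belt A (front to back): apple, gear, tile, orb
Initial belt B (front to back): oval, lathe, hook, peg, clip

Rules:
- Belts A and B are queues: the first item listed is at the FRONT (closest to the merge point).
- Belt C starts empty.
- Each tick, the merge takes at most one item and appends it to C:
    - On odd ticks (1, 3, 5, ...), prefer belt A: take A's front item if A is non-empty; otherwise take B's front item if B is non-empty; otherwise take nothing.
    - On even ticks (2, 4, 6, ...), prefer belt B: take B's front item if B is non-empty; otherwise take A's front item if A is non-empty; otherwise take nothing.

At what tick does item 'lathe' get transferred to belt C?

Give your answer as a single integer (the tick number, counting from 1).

Answer: 4

Derivation:
Tick 1: prefer A, take apple from A; A=[gear,tile,orb] B=[oval,lathe,hook,peg,clip] C=[apple]
Tick 2: prefer B, take oval from B; A=[gear,tile,orb] B=[lathe,hook,peg,clip] C=[apple,oval]
Tick 3: prefer A, take gear from A; A=[tile,orb] B=[lathe,hook,peg,clip] C=[apple,oval,gear]
Tick 4: prefer B, take lathe from B; A=[tile,orb] B=[hook,peg,clip] C=[apple,oval,gear,lathe]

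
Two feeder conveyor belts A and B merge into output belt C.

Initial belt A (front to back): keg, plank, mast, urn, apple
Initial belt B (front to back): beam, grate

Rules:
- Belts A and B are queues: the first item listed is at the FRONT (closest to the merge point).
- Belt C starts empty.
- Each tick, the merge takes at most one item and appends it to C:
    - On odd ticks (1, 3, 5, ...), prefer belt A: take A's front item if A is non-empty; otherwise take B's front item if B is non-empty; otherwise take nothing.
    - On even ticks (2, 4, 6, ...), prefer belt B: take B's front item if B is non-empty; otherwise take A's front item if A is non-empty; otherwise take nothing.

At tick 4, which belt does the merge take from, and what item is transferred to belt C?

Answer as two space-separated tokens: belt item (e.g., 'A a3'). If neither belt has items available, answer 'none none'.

Answer: B grate

Derivation:
Tick 1: prefer A, take keg from A; A=[plank,mast,urn,apple] B=[beam,grate] C=[keg]
Tick 2: prefer B, take beam from B; A=[plank,mast,urn,apple] B=[grate] C=[keg,beam]
Tick 3: prefer A, take plank from A; A=[mast,urn,apple] B=[grate] C=[keg,beam,plank]
Tick 4: prefer B, take grate from B; A=[mast,urn,apple] B=[-] C=[keg,beam,plank,grate]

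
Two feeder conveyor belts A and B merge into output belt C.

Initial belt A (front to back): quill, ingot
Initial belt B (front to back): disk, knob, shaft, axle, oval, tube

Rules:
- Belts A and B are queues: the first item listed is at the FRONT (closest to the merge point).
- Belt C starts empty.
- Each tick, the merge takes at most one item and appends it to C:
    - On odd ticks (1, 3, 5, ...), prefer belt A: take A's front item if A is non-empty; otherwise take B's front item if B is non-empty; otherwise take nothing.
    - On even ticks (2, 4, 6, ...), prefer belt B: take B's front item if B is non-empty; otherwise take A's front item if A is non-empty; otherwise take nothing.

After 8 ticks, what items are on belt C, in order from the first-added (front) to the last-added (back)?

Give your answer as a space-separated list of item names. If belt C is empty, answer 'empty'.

Tick 1: prefer A, take quill from A; A=[ingot] B=[disk,knob,shaft,axle,oval,tube] C=[quill]
Tick 2: prefer B, take disk from B; A=[ingot] B=[knob,shaft,axle,oval,tube] C=[quill,disk]
Tick 3: prefer A, take ingot from A; A=[-] B=[knob,shaft,axle,oval,tube] C=[quill,disk,ingot]
Tick 4: prefer B, take knob from B; A=[-] B=[shaft,axle,oval,tube] C=[quill,disk,ingot,knob]
Tick 5: prefer A, take shaft from B; A=[-] B=[axle,oval,tube] C=[quill,disk,ingot,knob,shaft]
Tick 6: prefer B, take axle from B; A=[-] B=[oval,tube] C=[quill,disk,ingot,knob,shaft,axle]
Tick 7: prefer A, take oval from B; A=[-] B=[tube] C=[quill,disk,ingot,knob,shaft,axle,oval]
Tick 8: prefer B, take tube from B; A=[-] B=[-] C=[quill,disk,ingot,knob,shaft,axle,oval,tube]

Answer: quill disk ingot knob shaft axle oval tube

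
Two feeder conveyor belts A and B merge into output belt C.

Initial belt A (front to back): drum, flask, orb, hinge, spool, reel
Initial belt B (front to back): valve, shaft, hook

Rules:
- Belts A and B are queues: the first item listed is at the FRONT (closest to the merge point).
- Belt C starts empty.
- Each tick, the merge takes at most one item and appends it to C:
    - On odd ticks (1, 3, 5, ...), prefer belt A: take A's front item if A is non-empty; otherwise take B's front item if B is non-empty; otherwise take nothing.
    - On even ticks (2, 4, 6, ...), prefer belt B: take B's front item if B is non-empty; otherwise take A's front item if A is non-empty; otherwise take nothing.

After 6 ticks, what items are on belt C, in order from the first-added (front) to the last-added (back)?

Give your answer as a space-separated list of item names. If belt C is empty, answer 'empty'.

Answer: drum valve flask shaft orb hook

Derivation:
Tick 1: prefer A, take drum from A; A=[flask,orb,hinge,spool,reel] B=[valve,shaft,hook] C=[drum]
Tick 2: prefer B, take valve from B; A=[flask,orb,hinge,spool,reel] B=[shaft,hook] C=[drum,valve]
Tick 3: prefer A, take flask from A; A=[orb,hinge,spool,reel] B=[shaft,hook] C=[drum,valve,flask]
Tick 4: prefer B, take shaft from B; A=[orb,hinge,spool,reel] B=[hook] C=[drum,valve,flask,shaft]
Tick 5: prefer A, take orb from A; A=[hinge,spool,reel] B=[hook] C=[drum,valve,flask,shaft,orb]
Tick 6: prefer B, take hook from B; A=[hinge,spool,reel] B=[-] C=[drum,valve,flask,shaft,orb,hook]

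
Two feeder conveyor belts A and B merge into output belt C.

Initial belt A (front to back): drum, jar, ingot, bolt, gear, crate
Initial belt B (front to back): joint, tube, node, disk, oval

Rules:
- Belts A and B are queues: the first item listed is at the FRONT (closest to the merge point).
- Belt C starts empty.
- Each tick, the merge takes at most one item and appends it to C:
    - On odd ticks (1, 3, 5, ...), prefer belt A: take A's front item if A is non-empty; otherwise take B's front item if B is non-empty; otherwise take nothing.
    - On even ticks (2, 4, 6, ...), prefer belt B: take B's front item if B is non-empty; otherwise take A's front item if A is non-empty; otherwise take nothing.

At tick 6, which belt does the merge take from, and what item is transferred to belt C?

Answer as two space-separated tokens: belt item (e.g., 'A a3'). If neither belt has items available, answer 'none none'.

Answer: B node

Derivation:
Tick 1: prefer A, take drum from A; A=[jar,ingot,bolt,gear,crate] B=[joint,tube,node,disk,oval] C=[drum]
Tick 2: prefer B, take joint from B; A=[jar,ingot,bolt,gear,crate] B=[tube,node,disk,oval] C=[drum,joint]
Tick 3: prefer A, take jar from A; A=[ingot,bolt,gear,crate] B=[tube,node,disk,oval] C=[drum,joint,jar]
Tick 4: prefer B, take tube from B; A=[ingot,bolt,gear,crate] B=[node,disk,oval] C=[drum,joint,jar,tube]
Tick 5: prefer A, take ingot from A; A=[bolt,gear,crate] B=[node,disk,oval] C=[drum,joint,jar,tube,ingot]
Tick 6: prefer B, take node from B; A=[bolt,gear,crate] B=[disk,oval] C=[drum,joint,jar,tube,ingot,node]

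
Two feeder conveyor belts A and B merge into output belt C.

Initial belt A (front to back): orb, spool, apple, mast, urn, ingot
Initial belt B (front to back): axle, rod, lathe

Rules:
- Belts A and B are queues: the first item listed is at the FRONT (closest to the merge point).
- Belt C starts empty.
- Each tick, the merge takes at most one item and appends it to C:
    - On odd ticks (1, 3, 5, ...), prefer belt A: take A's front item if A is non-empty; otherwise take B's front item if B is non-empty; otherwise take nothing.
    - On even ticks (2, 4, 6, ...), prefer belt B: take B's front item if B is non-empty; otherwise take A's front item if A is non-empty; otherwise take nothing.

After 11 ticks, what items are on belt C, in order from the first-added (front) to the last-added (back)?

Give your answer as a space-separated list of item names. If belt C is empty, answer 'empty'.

Answer: orb axle spool rod apple lathe mast urn ingot

Derivation:
Tick 1: prefer A, take orb from A; A=[spool,apple,mast,urn,ingot] B=[axle,rod,lathe] C=[orb]
Tick 2: prefer B, take axle from B; A=[spool,apple,mast,urn,ingot] B=[rod,lathe] C=[orb,axle]
Tick 3: prefer A, take spool from A; A=[apple,mast,urn,ingot] B=[rod,lathe] C=[orb,axle,spool]
Tick 4: prefer B, take rod from B; A=[apple,mast,urn,ingot] B=[lathe] C=[orb,axle,spool,rod]
Tick 5: prefer A, take apple from A; A=[mast,urn,ingot] B=[lathe] C=[orb,axle,spool,rod,apple]
Tick 6: prefer B, take lathe from B; A=[mast,urn,ingot] B=[-] C=[orb,axle,spool,rod,apple,lathe]
Tick 7: prefer A, take mast from A; A=[urn,ingot] B=[-] C=[orb,axle,spool,rod,apple,lathe,mast]
Tick 8: prefer B, take urn from A; A=[ingot] B=[-] C=[orb,axle,spool,rod,apple,lathe,mast,urn]
Tick 9: prefer A, take ingot from A; A=[-] B=[-] C=[orb,axle,spool,rod,apple,lathe,mast,urn,ingot]
Tick 10: prefer B, both empty, nothing taken; A=[-] B=[-] C=[orb,axle,spool,rod,apple,lathe,mast,urn,ingot]
Tick 11: prefer A, both empty, nothing taken; A=[-] B=[-] C=[orb,axle,spool,rod,apple,lathe,mast,urn,ingot]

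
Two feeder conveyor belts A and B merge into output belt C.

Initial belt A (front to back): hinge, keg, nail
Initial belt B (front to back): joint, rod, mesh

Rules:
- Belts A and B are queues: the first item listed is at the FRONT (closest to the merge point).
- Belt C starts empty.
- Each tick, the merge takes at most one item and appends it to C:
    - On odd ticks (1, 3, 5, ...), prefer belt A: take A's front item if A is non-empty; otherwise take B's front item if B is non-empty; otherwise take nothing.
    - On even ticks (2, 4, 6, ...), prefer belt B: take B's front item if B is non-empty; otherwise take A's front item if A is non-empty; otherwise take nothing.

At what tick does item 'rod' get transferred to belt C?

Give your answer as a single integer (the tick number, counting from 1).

Answer: 4

Derivation:
Tick 1: prefer A, take hinge from A; A=[keg,nail] B=[joint,rod,mesh] C=[hinge]
Tick 2: prefer B, take joint from B; A=[keg,nail] B=[rod,mesh] C=[hinge,joint]
Tick 3: prefer A, take keg from A; A=[nail] B=[rod,mesh] C=[hinge,joint,keg]
Tick 4: prefer B, take rod from B; A=[nail] B=[mesh] C=[hinge,joint,keg,rod]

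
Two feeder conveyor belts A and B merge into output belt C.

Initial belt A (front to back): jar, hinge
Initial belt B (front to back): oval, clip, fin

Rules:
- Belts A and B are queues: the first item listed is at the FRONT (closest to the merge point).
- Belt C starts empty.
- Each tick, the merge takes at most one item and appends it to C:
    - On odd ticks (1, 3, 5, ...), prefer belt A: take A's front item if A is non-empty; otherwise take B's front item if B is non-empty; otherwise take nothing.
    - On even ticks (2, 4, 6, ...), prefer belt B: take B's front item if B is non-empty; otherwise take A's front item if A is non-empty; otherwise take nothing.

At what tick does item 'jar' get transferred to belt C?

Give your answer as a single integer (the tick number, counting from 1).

Answer: 1

Derivation:
Tick 1: prefer A, take jar from A; A=[hinge] B=[oval,clip,fin] C=[jar]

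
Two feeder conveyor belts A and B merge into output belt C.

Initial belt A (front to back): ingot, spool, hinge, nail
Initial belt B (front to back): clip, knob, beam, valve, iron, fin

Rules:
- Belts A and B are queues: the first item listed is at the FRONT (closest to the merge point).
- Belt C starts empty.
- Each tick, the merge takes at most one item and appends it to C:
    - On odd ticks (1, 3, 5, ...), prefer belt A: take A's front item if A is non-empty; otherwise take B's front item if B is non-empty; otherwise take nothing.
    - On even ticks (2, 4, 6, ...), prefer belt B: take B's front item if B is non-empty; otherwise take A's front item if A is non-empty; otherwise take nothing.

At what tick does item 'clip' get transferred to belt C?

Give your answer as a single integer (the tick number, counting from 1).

Tick 1: prefer A, take ingot from A; A=[spool,hinge,nail] B=[clip,knob,beam,valve,iron,fin] C=[ingot]
Tick 2: prefer B, take clip from B; A=[spool,hinge,nail] B=[knob,beam,valve,iron,fin] C=[ingot,clip]

Answer: 2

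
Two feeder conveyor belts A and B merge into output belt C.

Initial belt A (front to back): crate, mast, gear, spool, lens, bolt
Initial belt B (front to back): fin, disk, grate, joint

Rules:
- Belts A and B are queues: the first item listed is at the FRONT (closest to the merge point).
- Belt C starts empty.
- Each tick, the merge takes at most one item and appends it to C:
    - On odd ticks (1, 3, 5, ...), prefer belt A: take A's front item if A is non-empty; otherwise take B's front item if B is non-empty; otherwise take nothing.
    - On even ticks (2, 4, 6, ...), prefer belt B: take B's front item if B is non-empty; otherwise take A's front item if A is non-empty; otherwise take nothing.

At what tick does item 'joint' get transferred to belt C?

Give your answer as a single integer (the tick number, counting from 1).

Tick 1: prefer A, take crate from A; A=[mast,gear,spool,lens,bolt] B=[fin,disk,grate,joint] C=[crate]
Tick 2: prefer B, take fin from B; A=[mast,gear,spool,lens,bolt] B=[disk,grate,joint] C=[crate,fin]
Tick 3: prefer A, take mast from A; A=[gear,spool,lens,bolt] B=[disk,grate,joint] C=[crate,fin,mast]
Tick 4: prefer B, take disk from B; A=[gear,spool,lens,bolt] B=[grate,joint] C=[crate,fin,mast,disk]
Tick 5: prefer A, take gear from A; A=[spool,lens,bolt] B=[grate,joint] C=[crate,fin,mast,disk,gear]
Tick 6: prefer B, take grate from B; A=[spool,lens,bolt] B=[joint] C=[crate,fin,mast,disk,gear,grate]
Tick 7: prefer A, take spool from A; A=[lens,bolt] B=[joint] C=[crate,fin,mast,disk,gear,grate,spool]
Tick 8: prefer B, take joint from B; A=[lens,bolt] B=[-] C=[crate,fin,mast,disk,gear,grate,spool,joint]

Answer: 8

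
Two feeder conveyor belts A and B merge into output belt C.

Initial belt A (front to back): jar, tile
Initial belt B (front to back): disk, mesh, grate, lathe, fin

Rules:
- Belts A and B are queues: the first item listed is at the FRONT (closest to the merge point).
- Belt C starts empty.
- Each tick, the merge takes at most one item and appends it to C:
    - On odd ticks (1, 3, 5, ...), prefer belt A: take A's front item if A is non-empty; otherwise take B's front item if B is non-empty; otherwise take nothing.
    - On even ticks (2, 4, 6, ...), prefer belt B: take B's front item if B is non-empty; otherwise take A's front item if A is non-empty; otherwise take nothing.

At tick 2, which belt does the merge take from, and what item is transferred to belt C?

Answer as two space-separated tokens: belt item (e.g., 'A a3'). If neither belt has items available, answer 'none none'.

Answer: B disk

Derivation:
Tick 1: prefer A, take jar from A; A=[tile] B=[disk,mesh,grate,lathe,fin] C=[jar]
Tick 2: prefer B, take disk from B; A=[tile] B=[mesh,grate,lathe,fin] C=[jar,disk]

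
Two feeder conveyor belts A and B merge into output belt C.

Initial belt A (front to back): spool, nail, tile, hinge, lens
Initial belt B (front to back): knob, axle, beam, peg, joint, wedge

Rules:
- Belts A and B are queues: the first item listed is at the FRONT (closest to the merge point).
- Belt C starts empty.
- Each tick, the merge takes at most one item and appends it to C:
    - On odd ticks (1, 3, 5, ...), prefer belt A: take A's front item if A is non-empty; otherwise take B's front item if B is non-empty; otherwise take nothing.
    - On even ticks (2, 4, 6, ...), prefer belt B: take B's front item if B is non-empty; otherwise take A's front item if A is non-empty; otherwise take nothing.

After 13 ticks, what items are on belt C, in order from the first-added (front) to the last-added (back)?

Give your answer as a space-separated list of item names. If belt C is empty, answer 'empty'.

Tick 1: prefer A, take spool from A; A=[nail,tile,hinge,lens] B=[knob,axle,beam,peg,joint,wedge] C=[spool]
Tick 2: prefer B, take knob from B; A=[nail,tile,hinge,lens] B=[axle,beam,peg,joint,wedge] C=[spool,knob]
Tick 3: prefer A, take nail from A; A=[tile,hinge,lens] B=[axle,beam,peg,joint,wedge] C=[spool,knob,nail]
Tick 4: prefer B, take axle from B; A=[tile,hinge,lens] B=[beam,peg,joint,wedge] C=[spool,knob,nail,axle]
Tick 5: prefer A, take tile from A; A=[hinge,lens] B=[beam,peg,joint,wedge] C=[spool,knob,nail,axle,tile]
Tick 6: prefer B, take beam from B; A=[hinge,lens] B=[peg,joint,wedge] C=[spool,knob,nail,axle,tile,beam]
Tick 7: prefer A, take hinge from A; A=[lens] B=[peg,joint,wedge] C=[spool,knob,nail,axle,tile,beam,hinge]
Tick 8: prefer B, take peg from B; A=[lens] B=[joint,wedge] C=[spool,knob,nail,axle,tile,beam,hinge,peg]
Tick 9: prefer A, take lens from A; A=[-] B=[joint,wedge] C=[spool,knob,nail,axle,tile,beam,hinge,peg,lens]
Tick 10: prefer B, take joint from B; A=[-] B=[wedge] C=[spool,knob,nail,axle,tile,beam,hinge,peg,lens,joint]
Tick 11: prefer A, take wedge from B; A=[-] B=[-] C=[spool,knob,nail,axle,tile,beam,hinge,peg,lens,joint,wedge]
Tick 12: prefer B, both empty, nothing taken; A=[-] B=[-] C=[spool,knob,nail,axle,tile,beam,hinge,peg,lens,joint,wedge]
Tick 13: prefer A, both empty, nothing taken; A=[-] B=[-] C=[spool,knob,nail,axle,tile,beam,hinge,peg,lens,joint,wedge]

Answer: spool knob nail axle tile beam hinge peg lens joint wedge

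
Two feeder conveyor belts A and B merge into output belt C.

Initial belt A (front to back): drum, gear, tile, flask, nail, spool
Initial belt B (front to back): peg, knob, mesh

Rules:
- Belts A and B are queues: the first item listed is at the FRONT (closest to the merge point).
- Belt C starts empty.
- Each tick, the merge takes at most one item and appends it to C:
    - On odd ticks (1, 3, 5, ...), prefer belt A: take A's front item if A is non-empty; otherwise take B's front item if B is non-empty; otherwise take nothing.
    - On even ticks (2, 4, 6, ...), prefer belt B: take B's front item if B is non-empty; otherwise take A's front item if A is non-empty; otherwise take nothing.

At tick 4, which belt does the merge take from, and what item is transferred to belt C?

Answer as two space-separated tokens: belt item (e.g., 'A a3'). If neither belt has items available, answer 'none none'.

Answer: B knob

Derivation:
Tick 1: prefer A, take drum from A; A=[gear,tile,flask,nail,spool] B=[peg,knob,mesh] C=[drum]
Tick 2: prefer B, take peg from B; A=[gear,tile,flask,nail,spool] B=[knob,mesh] C=[drum,peg]
Tick 3: prefer A, take gear from A; A=[tile,flask,nail,spool] B=[knob,mesh] C=[drum,peg,gear]
Tick 4: prefer B, take knob from B; A=[tile,flask,nail,spool] B=[mesh] C=[drum,peg,gear,knob]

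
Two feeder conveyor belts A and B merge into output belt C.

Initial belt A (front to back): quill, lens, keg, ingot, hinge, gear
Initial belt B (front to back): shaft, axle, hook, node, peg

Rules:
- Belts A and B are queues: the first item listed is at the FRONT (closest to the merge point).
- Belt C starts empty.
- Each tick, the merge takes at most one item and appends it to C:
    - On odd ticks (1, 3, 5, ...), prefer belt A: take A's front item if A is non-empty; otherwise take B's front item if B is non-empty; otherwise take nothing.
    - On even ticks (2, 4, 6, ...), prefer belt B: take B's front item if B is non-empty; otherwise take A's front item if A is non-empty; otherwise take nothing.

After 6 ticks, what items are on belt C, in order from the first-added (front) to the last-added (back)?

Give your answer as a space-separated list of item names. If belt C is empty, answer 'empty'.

Answer: quill shaft lens axle keg hook

Derivation:
Tick 1: prefer A, take quill from A; A=[lens,keg,ingot,hinge,gear] B=[shaft,axle,hook,node,peg] C=[quill]
Tick 2: prefer B, take shaft from B; A=[lens,keg,ingot,hinge,gear] B=[axle,hook,node,peg] C=[quill,shaft]
Tick 3: prefer A, take lens from A; A=[keg,ingot,hinge,gear] B=[axle,hook,node,peg] C=[quill,shaft,lens]
Tick 4: prefer B, take axle from B; A=[keg,ingot,hinge,gear] B=[hook,node,peg] C=[quill,shaft,lens,axle]
Tick 5: prefer A, take keg from A; A=[ingot,hinge,gear] B=[hook,node,peg] C=[quill,shaft,lens,axle,keg]
Tick 6: prefer B, take hook from B; A=[ingot,hinge,gear] B=[node,peg] C=[quill,shaft,lens,axle,keg,hook]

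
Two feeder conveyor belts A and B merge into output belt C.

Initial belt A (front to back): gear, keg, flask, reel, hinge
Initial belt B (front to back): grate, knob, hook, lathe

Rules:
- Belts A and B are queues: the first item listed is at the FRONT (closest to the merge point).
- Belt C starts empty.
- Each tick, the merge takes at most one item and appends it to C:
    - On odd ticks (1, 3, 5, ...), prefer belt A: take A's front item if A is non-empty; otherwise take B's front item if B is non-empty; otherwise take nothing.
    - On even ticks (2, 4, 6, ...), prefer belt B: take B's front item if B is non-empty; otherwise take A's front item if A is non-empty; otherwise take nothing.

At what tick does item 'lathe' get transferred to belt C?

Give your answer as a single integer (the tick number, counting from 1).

Answer: 8

Derivation:
Tick 1: prefer A, take gear from A; A=[keg,flask,reel,hinge] B=[grate,knob,hook,lathe] C=[gear]
Tick 2: prefer B, take grate from B; A=[keg,flask,reel,hinge] B=[knob,hook,lathe] C=[gear,grate]
Tick 3: prefer A, take keg from A; A=[flask,reel,hinge] B=[knob,hook,lathe] C=[gear,grate,keg]
Tick 4: prefer B, take knob from B; A=[flask,reel,hinge] B=[hook,lathe] C=[gear,grate,keg,knob]
Tick 5: prefer A, take flask from A; A=[reel,hinge] B=[hook,lathe] C=[gear,grate,keg,knob,flask]
Tick 6: prefer B, take hook from B; A=[reel,hinge] B=[lathe] C=[gear,grate,keg,knob,flask,hook]
Tick 7: prefer A, take reel from A; A=[hinge] B=[lathe] C=[gear,grate,keg,knob,flask,hook,reel]
Tick 8: prefer B, take lathe from B; A=[hinge] B=[-] C=[gear,grate,keg,knob,flask,hook,reel,lathe]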